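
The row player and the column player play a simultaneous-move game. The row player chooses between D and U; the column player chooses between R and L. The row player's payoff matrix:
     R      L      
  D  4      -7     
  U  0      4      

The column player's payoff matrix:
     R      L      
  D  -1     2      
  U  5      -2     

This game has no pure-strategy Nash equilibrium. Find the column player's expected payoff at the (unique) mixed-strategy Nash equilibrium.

4/5

For the column player to be willing to mix, the column player must be indifferent between R and L, which pins down the row player's mix.
  the column player's payoff to R: p·(-1) + (1−p)·5 = -6p + 5
  the column player's payoff to L: p·2 + (1−p)·(-2) = 4p - 2
  -6p + 5 = 4p - 2  ⇒  -10p = -7  ⇒  p = 7/10.
At equilibrium the column player is indifferent across columns, so the column player's payoff equals the payoff from R: (7/10)·(-1) + (3/10)·5 = 4/5.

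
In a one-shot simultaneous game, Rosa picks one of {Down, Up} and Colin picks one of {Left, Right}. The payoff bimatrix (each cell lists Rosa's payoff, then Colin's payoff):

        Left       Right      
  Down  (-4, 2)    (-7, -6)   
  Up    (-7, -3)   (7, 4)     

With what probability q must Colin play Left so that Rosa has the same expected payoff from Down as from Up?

Rosa's indifference between Down and Up determines Colin's mixing probability q:
  Rosa's expected payoff from Down: q·(-4) + (1−q)·(-7) = 3q - 7
  Rosa's expected payoff from Up: q·(-7) + (1−q)·7 = -14q + 7
  3q - 7 = -14q + 7  ⇒  17q = 14  ⇒  q = 14/17.

q = 14/17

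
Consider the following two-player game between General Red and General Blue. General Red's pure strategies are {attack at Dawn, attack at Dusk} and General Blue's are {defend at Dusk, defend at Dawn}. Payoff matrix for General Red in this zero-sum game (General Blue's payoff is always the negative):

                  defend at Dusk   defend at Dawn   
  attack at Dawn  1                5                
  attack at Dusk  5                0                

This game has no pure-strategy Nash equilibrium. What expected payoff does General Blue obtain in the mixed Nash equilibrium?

-25/9

For General Blue to be willing to mix, General Blue must be indifferent between defend at Dusk and defend at Dawn, which pins down General Red's mix.
  General Blue's expected payoff from defend at Dusk: p·(-1) + (1−p)·(-5) = 4p - 5
  General Blue's expected payoff from defend at Dawn: p·(-5) + (1−p)·0 = -5p
  4p - 5 = -5p  ⇒  9p = 5  ⇒  p = 5/9.
At equilibrium General Blue is indifferent across columns, so General Blue's payoff equals the payoff from defend at Dusk: (5/9)·(-1) + (4/9)·(-5) = -25/9.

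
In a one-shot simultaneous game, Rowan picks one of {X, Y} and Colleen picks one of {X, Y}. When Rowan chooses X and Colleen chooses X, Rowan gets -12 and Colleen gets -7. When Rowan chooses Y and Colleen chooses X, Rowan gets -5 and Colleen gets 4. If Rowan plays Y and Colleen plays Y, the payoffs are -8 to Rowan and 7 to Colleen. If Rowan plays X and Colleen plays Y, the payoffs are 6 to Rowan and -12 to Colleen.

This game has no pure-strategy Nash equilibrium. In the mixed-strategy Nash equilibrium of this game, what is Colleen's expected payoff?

-1/8

For Colleen to be willing to mix, Colleen must be indifferent between X and Y, which pins down Rowan's mix.
  Colleen's payoff from X: p·(-7) + (1−p)·4 = -11p + 4
  Colleen's payoff from Y: p·(-12) + (1−p)·7 = -19p + 7
  -11p + 4 = -19p + 7  ⇒  8p = 3  ⇒  p = 3/8.
At equilibrium Colleen is indifferent across columns, so Colleen's payoff equals the payoff from X: (3/8)·(-7) + (5/8)·4 = -1/8.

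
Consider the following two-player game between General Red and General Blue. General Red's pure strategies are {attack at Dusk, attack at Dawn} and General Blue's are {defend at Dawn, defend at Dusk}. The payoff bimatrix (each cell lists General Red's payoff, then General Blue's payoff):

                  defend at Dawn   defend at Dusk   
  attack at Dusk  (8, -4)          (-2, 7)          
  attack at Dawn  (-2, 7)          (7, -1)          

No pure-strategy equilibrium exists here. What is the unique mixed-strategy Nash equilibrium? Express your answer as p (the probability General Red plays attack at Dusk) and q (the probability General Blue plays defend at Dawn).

In a mixed equilibrium General Blue is indifferent between defend at Dawn and defend at Dusk; this condition fixes p.
  General Blue's payoff from defend at Dawn: p·(-4) + (1−p)·7 = -11p + 7
  General Blue's payoff from defend at Dusk: p·7 + (1−p)·(-1) = 8p - 1
  -11p + 7 = 8p - 1  ⇒  -19p = -8  ⇒  p = 8/19.
For General Red to be willing to mix, General Red must be indifferent between attack at Dusk and attack at Dawn, which pins down General Blue's mix.
  General Red's payoff from attack at Dusk: q·8 + (1−q)·(-2) = 10q - 2
  General Red's payoff from attack at Dawn: q·(-2) + (1−q)·7 = -9q + 7
  10q - 2 = -9q + 7  ⇒  19q = 9  ⇒  q = 9/19.

p = 8/19, q = 9/19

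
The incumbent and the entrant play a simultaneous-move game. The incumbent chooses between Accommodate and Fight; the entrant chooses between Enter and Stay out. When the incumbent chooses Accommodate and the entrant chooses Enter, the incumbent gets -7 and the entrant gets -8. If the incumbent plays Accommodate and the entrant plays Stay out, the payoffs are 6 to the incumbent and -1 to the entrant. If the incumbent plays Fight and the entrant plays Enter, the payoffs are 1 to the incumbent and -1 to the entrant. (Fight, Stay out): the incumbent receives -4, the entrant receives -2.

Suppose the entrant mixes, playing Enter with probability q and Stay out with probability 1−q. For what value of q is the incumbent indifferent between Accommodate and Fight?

Set the incumbent's expected payoff from Accommodate equal to that from Fight:
  the incumbent's payoff from Accommodate: q·(-7) + (1−q)·6 = -13q + 6
  the incumbent's payoff from Fight: q·1 + (1−q)·(-4) = 5q - 4
  -13q + 6 = 5q - 4  ⇒  -18q = -10  ⇒  q = 5/9.

q = 5/9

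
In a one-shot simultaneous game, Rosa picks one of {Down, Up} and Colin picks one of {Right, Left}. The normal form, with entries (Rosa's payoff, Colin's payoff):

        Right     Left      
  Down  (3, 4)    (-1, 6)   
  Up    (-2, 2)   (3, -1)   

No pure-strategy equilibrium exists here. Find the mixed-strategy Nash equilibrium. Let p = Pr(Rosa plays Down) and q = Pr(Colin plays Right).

In a mixed equilibrium Colin is indifferent between Right and Left; this condition fixes p.
  Colin's expected payoff from Right: p·4 + (1−p)·2 = 2p + 2
  Colin's expected payoff from Left: p·6 + (1−p)·(-1) = 7p - 1
  2p + 2 = 7p - 1  ⇒  -5p = -3  ⇒  p = 3/5.
Set Rosa's expected payoff from Down equal to that from Up:
  Rosa's payoff to Down: q·3 + (1−q)·(-1) = 4q - 1
  Rosa's payoff to Up: q·(-2) + (1−q)·3 = -5q + 3
  4q - 1 = -5q + 3  ⇒  9q = 4  ⇒  q = 4/9.

p = 3/5, q = 4/9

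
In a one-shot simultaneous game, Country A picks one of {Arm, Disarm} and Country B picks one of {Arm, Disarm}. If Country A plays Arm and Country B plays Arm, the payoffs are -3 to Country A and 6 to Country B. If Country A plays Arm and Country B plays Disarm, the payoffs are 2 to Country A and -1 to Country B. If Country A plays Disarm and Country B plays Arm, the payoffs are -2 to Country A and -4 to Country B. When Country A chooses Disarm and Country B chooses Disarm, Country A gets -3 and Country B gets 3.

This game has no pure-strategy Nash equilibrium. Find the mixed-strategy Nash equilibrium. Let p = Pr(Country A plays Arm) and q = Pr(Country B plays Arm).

Set Country B's expected payoff from Arm equal to that from Disarm:
  Country B's payoff from Arm: p·6 + (1−p)·(-4) = 10p - 4
  Country B's payoff from Disarm: p·(-1) + (1−p)·3 = -4p + 3
  10p - 4 = -4p + 3  ⇒  14p = 7  ⇒  p = 1/2.
Set Country A's expected payoff from Arm equal to that from Disarm:
  Country A's expected payoff from Arm: q·(-3) + (1−q)·2 = -5q + 2
  Country A's expected payoff from Disarm: q·(-2) + (1−q)·(-3) = q - 3
  -5q + 2 = q - 3  ⇒  -6q = -5  ⇒  q = 5/6.

p = 1/2, q = 5/6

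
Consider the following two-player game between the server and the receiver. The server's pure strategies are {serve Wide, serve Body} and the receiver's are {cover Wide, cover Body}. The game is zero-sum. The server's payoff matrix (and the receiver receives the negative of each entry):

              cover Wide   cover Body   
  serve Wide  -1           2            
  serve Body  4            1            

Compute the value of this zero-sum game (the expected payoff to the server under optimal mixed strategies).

v = 3/2

Set the server's expected payoff from serve Wide equal to that from serve Body:
  the server's payoff to serve Wide: q·(-1) + (1−q)·2 = -3q + 2
  the server's payoff to serve Body: q·4 + (1−q)·1 = 3q + 1
  -3q + 2 = 3q + 1  ⇒  -6q = -1  ⇒  q = 1/6.
The value is the server's expected payoff against this mix (using serve Wide): (1/6)·(-1) + (5/6)·2 = 3/2.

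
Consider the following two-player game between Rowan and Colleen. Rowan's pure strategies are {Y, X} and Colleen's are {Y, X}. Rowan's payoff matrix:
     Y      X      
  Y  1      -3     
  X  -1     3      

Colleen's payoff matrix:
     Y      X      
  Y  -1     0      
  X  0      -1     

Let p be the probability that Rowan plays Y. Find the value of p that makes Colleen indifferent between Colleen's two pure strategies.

p = 1/2

Colleen's indifference between Y and X determines Rowan's mixing probability p:
  Colleen's expected payoff from Y: p·(-1) + (1−p)·0 = -p
  Colleen's expected payoff from X: p·0 + (1−p)·(-1) = p - 1
  -p = p - 1  ⇒  -2p = -1  ⇒  p = 1/2.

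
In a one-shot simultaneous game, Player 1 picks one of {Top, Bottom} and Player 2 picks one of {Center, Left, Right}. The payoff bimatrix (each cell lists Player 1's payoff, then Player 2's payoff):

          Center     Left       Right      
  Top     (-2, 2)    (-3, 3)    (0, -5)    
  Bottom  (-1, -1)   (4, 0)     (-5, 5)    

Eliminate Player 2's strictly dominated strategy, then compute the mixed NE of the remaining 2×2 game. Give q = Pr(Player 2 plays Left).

q = 5/12

Player 2's strategy Center is strictly dominated by Left: 3 > 2 and 0 > -1. Eliminate Center.
Player 2's mix must leave Player 1 indifferent between Top and Bottom.
  Player 1's payoff from Top: q·(-3) + (1−q)·0 = -3q
  Player 1's payoff from Bottom: q·4 + (1−q)·(-5) = 9q - 5
  -3q = 9q - 5  ⇒  -12q = -5  ⇒  q = 5/12.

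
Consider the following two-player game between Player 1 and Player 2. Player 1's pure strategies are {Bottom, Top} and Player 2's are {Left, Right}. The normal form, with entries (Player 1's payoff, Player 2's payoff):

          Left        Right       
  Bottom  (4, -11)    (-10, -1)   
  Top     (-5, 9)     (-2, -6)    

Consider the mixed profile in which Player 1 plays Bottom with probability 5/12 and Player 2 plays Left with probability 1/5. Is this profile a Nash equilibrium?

No

Given Player 1's mix p = 5/12, Player 2's payoff from Left is 2/3 but from Right is -47/12. Player 2 strictly prefers Left, so Player 2 would not mix.
So the proposed profile is not a Nash equilibrium.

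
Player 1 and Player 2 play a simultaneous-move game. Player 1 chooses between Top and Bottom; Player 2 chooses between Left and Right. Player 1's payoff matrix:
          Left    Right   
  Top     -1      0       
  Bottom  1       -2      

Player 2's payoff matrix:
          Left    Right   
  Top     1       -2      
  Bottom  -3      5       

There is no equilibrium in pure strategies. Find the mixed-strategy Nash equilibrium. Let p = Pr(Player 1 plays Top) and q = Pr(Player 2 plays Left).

Player 2's indifference between Left and Right determines Player 1's mixing probability p:
  Player 2's payoff to Left: p·1 + (1−p)·(-3) = 4p - 3
  Player 2's payoff to Right: p·(-2) + (1−p)·5 = -7p + 5
  4p - 3 = -7p + 5  ⇒  11p = 8  ⇒  p = 8/11.
Player 1's indifference between Top and Bottom determines Player 2's mixing probability q:
  Player 1's payoff to Top: q·(-1) + (1−q)·0 = -q
  Player 1's payoff to Bottom: q·1 + (1−q)·(-2) = 3q - 2
  -q = 3q - 2  ⇒  -4q = -2  ⇒  q = 1/2.

p = 8/11, q = 1/2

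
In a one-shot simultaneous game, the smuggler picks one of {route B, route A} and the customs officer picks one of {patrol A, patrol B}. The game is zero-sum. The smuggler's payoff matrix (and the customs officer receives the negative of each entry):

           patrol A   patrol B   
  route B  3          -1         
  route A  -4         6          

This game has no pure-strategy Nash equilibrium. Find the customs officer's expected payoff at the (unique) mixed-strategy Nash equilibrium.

The smuggler's mix must leave the customs officer indifferent between patrol A and patrol B.
  the customs officer's payoff from patrol A: p·(-3) + (1−p)·4 = -7p + 4
  the customs officer's payoff from patrol B: p·1 + (1−p)·(-6) = 7p - 6
  -7p + 4 = 7p - 6  ⇒  -14p = -10  ⇒  p = 5/7.
At equilibrium the customs officer is indifferent across columns, so the customs officer's payoff equals the payoff from patrol A: (5/7)·(-3) + (2/7)·4 = -1.

-1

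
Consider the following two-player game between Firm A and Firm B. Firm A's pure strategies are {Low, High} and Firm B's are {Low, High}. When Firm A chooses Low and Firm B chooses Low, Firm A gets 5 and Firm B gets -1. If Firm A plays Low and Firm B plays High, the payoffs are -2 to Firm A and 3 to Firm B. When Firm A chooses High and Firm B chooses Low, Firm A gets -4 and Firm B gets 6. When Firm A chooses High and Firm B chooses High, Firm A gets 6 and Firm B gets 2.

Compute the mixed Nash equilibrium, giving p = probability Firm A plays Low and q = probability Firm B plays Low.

p = 1/2, q = 8/17

Firm A's mix must leave Firm B indifferent between Low and High.
  Firm B's payoff from Low: p·(-1) + (1−p)·6 = -7p + 6
  Firm B's payoff from High: p·3 + (1−p)·2 = p + 2
  -7p + 6 = p + 2  ⇒  -8p = -4  ⇒  p = 1/2.
Set Firm A's expected payoff from Low equal to that from High:
  Firm A's payoff to Low: q·5 + (1−q)·(-2) = 7q - 2
  Firm A's payoff to High: q·(-4) + (1−q)·6 = -10q + 6
  7q - 2 = -10q + 6  ⇒  17q = 8  ⇒  q = 8/17.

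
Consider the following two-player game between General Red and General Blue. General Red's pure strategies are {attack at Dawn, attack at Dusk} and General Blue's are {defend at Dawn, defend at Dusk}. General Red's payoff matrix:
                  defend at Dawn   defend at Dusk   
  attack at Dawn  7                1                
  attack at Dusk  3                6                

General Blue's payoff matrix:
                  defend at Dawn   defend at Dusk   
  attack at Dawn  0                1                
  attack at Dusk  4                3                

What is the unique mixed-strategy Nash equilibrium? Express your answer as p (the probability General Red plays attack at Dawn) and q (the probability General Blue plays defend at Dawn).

General Red's mix must leave General Blue indifferent between defend at Dawn and defend at Dusk.
  General Blue's payoff from defend at Dawn: p·0 + (1−p)·4 = -4p + 4
  General Blue's payoff from defend at Dusk: p·1 + (1−p)·3 = -2p + 3
  -4p + 4 = -2p + 3  ⇒  -2p = -1  ⇒  p = 1/2.
General Red's indifference between attack at Dawn and attack at Dusk determines General Blue's mixing probability q:
  General Red's expected payoff from attack at Dawn: q·7 + (1−q)·1 = 6q + 1
  General Red's expected payoff from attack at Dusk: q·3 + (1−q)·6 = -3q + 6
  6q + 1 = -3q + 6  ⇒  9q = 5  ⇒  q = 5/9.

p = 1/2, q = 5/9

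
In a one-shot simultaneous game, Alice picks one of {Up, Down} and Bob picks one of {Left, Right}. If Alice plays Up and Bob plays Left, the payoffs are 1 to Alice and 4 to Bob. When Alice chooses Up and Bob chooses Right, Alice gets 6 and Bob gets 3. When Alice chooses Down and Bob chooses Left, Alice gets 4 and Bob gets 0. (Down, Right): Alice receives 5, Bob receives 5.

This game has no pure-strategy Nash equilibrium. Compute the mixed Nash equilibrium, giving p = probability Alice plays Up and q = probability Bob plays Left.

p = 5/6, q = 1/4

In a mixed equilibrium Bob is indifferent between Left and Right; this condition fixes p.
  Bob's expected payoff from Left: p·4 + (1−p)·0 = 4p
  Bob's expected payoff from Right: p·3 + (1−p)·5 = -2p + 5
  4p = -2p + 5  ⇒  6p = 5  ⇒  p = 5/6.
Bob's mix must leave Alice indifferent between Up and Down.
  Alice's payoff to Up: q·1 + (1−q)·6 = -5q + 6
  Alice's payoff to Down: q·4 + (1−q)·5 = -q + 5
  -5q + 6 = -q + 5  ⇒  -4q = -1  ⇒  q = 1/4.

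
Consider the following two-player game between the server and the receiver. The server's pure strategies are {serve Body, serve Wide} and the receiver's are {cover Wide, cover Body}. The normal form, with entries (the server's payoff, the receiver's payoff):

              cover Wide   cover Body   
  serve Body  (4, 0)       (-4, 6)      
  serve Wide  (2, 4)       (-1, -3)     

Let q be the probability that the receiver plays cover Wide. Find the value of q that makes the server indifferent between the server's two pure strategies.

q = 3/5

The server's indifference between serve Body and serve Wide determines the receiver's mixing probability q:
  the server's payoff from serve Body: q·4 + (1−q)·(-4) = 8q - 4
  the server's payoff from serve Wide: q·2 + (1−q)·(-1) = 3q - 1
  8q - 4 = 3q - 1  ⇒  5q = 3  ⇒  q = 3/5.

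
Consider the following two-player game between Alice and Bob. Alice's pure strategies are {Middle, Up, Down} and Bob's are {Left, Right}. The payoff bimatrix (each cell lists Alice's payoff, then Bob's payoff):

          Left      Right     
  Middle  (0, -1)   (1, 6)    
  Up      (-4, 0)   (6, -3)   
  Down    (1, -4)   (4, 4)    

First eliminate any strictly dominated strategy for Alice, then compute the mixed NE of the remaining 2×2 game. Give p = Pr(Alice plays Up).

p = 8/11

Alice's strategy Middle is strictly dominated by Down: 1 > 0 and 4 > 1. Eliminate Middle.
In a mixed equilibrium Bob is indifferent between Left and Right; this condition fixes p.
  Bob's expected payoff from Left: p·0 + (1−p)·(-4) = 4p - 4
  Bob's expected payoff from Right: p·(-3) + (1−p)·4 = -7p + 4
  4p - 4 = -7p + 4  ⇒  11p = 8  ⇒  p = 8/11.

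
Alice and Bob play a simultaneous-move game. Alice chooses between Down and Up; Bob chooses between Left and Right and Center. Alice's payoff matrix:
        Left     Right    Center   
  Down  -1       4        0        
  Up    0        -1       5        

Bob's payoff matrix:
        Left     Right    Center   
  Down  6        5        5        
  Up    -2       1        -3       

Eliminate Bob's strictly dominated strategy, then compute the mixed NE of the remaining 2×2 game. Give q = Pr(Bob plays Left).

Bob's strategy Center is strictly dominated by Left: 6 > 5 and -2 > -3. Eliminate Center.
Alice's indifference between Down and Up determines Bob's mixing probability q:
  Alice's payoff to Down: q·(-1) + (1−q)·4 = -5q + 4
  Alice's payoff to Up: q·0 + (1−q)·(-1) = q - 1
  -5q + 4 = q - 1  ⇒  -6q = -5  ⇒  q = 5/6.

q = 5/6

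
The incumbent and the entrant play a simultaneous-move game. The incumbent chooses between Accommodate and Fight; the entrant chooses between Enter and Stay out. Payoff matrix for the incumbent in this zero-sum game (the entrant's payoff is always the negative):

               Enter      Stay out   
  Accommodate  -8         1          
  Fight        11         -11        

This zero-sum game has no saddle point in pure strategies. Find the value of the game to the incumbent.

The entrant's mix must leave the incumbent indifferent between Accommodate and Fight.
  the incumbent's expected payoff from Accommodate: q·(-8) + (1−q)·1 = -9q + 1
  the incumbent's expected payoff from Fight: q·11 + (1−q)·(-11) = 22q - 11
  -9q + 1 = 22q - 11  ⇒  -31q = -12  ⇒  q = 12/31.
The value is the incumbent's expected payoff against this mix (using Accommodate): (12/31)·(-8) + (19/31)·1 = -77/31.

v = -77/31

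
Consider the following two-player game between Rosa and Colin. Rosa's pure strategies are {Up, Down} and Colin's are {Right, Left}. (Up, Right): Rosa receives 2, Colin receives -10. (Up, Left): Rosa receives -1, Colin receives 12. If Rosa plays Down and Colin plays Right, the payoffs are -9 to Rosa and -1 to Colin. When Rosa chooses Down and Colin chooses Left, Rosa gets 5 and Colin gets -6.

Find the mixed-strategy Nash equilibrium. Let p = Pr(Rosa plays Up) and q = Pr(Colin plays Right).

Set Colin's expected payoff from Right equal to that from Left:
  Colin's payoff to Right: p·(-10) + (1−p)·(-1) = -9p - 1
  Colin's payoff to Left: p·12 + (1−p)·(-6) = 18p - 6
  -9p - 1 = 18p - 6  ⇒  -27p = -5  ⇒  p = 5/27.
In a mixed equilibrium Rosa is indifferent between Up and Down; this condition fixes q.
  Rosa's payoff from Up: q·2 + (1−q)·(-1) = 3q - 1
  Rosa's payoff from Down: q·(-9) + (1−q)·5 = -14q + 5
  3q - 1 = -14q + 5  ⇒  17q = 6  ⇒  q = 6/17.

p = 5/27, q = 6/17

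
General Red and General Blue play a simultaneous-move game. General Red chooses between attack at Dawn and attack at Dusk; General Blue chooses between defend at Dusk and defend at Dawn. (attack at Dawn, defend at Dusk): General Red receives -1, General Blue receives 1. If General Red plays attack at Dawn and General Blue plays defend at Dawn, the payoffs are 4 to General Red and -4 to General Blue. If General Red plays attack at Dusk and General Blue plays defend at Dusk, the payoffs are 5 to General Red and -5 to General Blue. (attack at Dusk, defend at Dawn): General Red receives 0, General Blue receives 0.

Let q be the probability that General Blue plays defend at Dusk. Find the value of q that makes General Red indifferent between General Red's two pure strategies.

In a mixed equilibrium General Red is indifferent between attack at Dawn and attack at Dusk; this condition fixes q.
  General Red's expected payoff from attack at Dawn: q·(-1) + (1−q)·4 = -5q + 4
  General Red's expected payoff from attack at Dusk: q·5 + (1−q)·0 = 5q
  -5q + 4 = 5q  ⇒  -10q = -4  ⇒  q = 2/5.

q = 2/5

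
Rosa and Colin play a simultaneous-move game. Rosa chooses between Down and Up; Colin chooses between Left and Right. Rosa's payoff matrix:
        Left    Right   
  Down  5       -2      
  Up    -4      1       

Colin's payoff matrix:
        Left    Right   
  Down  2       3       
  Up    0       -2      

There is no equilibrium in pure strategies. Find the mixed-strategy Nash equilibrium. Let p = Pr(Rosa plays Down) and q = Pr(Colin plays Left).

Rosa's mix must leave Colin indifferent between Left and Right.
  Colin's payoff to Left: p·2 + (1−p)·0 = 2p
  Colin's payoff to Right: p·3 + (1−p)·(-2) = 5p - 2
  2p = 5p - 2  ⇒  -3p = -2  ⇒  p = 2/3.
Set Rosa's expected payoff from Down equal to that from Up:
  Rosa's payoff to Down: q·5 + (1−q)·(-2) = 7q - 2
  Rosa's payoff to Up: q·(-4) + (1−q)·1 = -5q + 1
  7q - 2 = -5q + 1  ⇒  12q = 3  ⇒  q = 1/4.

p = 2/3, q = 1/4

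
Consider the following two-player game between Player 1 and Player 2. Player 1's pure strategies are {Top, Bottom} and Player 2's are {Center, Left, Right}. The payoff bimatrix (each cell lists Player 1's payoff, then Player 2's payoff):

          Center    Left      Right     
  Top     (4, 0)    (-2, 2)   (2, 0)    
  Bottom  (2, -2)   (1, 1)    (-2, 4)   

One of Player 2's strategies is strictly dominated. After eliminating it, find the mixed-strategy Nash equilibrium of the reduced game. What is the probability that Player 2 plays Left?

q = 4/7

Player 2's strategy Center is strictly dominated by Left: 2 > 0 and 1 > -2. Eliminate Center.
Player 1's indifference between Top and Bottom determines Player 2's mixing probability q:
  Player 1's expected payoff from Top: q·(-2) + (1−q)·2 = -4q + 2
  Player 1's expected payoff from Bottom: q·1 + (1−q)·(-2) = 3q - 2
  -4q + 2 = 3q - 2  ⇒  -7q = -4  ⇒  q = 4/7.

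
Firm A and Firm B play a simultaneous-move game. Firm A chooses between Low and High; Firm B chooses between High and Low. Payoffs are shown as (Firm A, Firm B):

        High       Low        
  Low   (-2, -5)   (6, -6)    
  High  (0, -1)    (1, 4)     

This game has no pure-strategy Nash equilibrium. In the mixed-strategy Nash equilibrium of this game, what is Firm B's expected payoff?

-13/3

Firm B's indifference between High and Low determines Firm A's mixing probability p:
  Firm B's payoff from High: p·(-5) + (1−p)·(-1) = -4p - 1
  Firm B's payoff from Low: p·(-6) + (1−p)·4 = -10p + 4
  -4p - 1 = -10p + 4  ⇒  6p = 5  ⇒  p = 5/6.
At equilibrium Firm B is indifferent across columns, so Firm B's payoff equals the payoff from High: (5/6)·(-5) + (1/6)·(-1) = -13/3.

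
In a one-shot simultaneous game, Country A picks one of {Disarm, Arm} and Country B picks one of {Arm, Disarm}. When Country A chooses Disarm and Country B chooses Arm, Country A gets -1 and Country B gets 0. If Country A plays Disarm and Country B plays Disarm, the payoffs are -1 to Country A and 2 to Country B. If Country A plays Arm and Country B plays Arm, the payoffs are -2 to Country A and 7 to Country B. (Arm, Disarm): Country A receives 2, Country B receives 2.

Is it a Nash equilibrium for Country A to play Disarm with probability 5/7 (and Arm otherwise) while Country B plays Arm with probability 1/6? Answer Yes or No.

Given Country B's mix q = 1/6, Country A's payoff from Disarm is -1 but from Arm is 4/3. Country A strictly prefers Arm, so Country A would not mix.
So the proposed profile is not a Nash equilibrium.

No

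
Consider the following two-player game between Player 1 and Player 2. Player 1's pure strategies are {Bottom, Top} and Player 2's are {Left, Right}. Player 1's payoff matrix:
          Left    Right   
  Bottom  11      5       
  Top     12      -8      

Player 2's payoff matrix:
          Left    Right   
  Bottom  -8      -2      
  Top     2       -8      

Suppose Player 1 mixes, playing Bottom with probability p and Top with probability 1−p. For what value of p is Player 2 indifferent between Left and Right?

p = 5/8

For Player 2 to be willing to mix, Player 2 must be indifferent between Left and Right, which pins down Player 1's mix.
  Player 2's expected payoff from Left: p·(-8) + (1−p)·2 = -10p + 2
  Player 2's expected payoff from Right: p·(-2) + (1−p)·(-8) = 6p - 8
  -10p + 2 = 6p - 8  ⇒  -16p = -10  ⇒  p = 5/8.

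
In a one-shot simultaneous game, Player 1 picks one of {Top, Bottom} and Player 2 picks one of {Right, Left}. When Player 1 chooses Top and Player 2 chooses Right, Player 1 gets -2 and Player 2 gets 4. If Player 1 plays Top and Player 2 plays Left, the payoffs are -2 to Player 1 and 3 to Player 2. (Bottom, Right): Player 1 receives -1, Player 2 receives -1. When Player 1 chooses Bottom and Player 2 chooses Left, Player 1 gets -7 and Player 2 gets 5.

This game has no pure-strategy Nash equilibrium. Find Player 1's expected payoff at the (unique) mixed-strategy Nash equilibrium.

-2

Player 2's mix must leave Player 1 indifferent between Top and Bottom.
  Player 1's payoff to Top: q·(-2) + (1−q)·(-2) = -2
  Player 1's payoff to Bottom: q·(-1) + (1−q)·(-7) = 6q - 7
  -2 = 6q - 7  ⇒  -6q = -5  ⇒  q = 5/6.
At equilibrium Player 1 is indifferent across rows, so Player 1's payoff equals the payoff from Top: (5/6)·(-2) + (1/6)·(-2) = -2.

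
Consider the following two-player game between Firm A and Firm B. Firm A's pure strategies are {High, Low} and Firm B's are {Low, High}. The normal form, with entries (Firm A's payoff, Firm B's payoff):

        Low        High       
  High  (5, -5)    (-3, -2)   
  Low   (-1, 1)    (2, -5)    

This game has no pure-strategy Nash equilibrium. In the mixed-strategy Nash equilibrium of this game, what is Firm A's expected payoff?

For Firm A to be willing to mix, Firm A must be indifferent between High and Low, which pins down Firm B's mix.
  Firm A's payoff to High: q·5 + (1−q)·(-3) = 8q - 3
  Firm A's payoff to Low: q·(-1) + (1−q)·2 = -3q + 2
  8q - 3 = -3q + 2  ⇒  11q = 5  ⇒  q = 5/11.
At equilibrium Firm A is indifferent across rows, so Firm A's payoff equals the payoff from High: (5/11)·5 + (6/11)·(-3) = 7/11.

7/11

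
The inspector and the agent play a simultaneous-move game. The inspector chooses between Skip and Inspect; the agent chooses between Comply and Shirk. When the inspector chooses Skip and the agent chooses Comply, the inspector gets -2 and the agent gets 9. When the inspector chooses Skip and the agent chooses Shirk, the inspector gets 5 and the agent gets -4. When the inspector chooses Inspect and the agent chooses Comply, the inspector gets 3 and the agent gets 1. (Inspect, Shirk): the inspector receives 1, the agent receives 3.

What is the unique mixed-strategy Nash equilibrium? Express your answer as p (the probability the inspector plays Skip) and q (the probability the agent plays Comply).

p = 2/15, q = 4/9

For the agent to be willing to mix, the agent must be indifferent between Comply and Shirk, which pins down the inspector's mix.
  the agent's payoff from Comply: p·9 + (1−p)·1 = 8p + 1
  the agent's payoff from Shirk: p·(-4) + (1−p)·3 = -7p + 3
  8p + 1 = -7p + 3  ⇒  15p = 2  ⇒  p = 2/15.
For the inspector to be willing to mix, the inspector must be indifferent between Skip and Inspect, which pins down the agent's mix.
  the inspector's payoff to Skip: q·(-2) + (1−q)·5 = -7q + 5
  the inspector's payoff to Inspect: q·3 + (1−q)·1 = 2q + 1
  -7q + 5 = 2q + 1  ⇒  -9q = -4  ⇒  q = 4/9.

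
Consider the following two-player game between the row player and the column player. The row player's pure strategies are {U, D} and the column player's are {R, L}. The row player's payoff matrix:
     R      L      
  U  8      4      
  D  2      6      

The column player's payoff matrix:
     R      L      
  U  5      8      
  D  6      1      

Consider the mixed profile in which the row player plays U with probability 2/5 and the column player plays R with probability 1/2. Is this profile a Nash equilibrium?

No

Given the row player's mix p = 2/5, the column player's payoff from R is 28/5 but from L is 19/5. The column player strictly prefers R, so the column player would not mix.
So the proposed profile is not a Nash equilibrium.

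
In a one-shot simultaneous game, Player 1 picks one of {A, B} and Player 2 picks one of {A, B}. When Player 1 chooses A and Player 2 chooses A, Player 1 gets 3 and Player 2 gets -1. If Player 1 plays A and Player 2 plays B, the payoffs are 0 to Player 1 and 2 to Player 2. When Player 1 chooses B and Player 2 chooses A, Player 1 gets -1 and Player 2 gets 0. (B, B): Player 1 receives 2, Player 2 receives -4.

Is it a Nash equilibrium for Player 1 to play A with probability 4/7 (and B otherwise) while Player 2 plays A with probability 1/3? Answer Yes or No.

Check Player 2's indifference given Player 1's mix p = 4/7:
  payoff from A = -4/7; payoff from B = -4/7 — equal.
Check Player 1's indifference given Player 2's mix q = 1/3:
  payoff from A = 1; payoff from B = 1 — equal.
Both players are indifferent, so neither can profitably deviate.

Yes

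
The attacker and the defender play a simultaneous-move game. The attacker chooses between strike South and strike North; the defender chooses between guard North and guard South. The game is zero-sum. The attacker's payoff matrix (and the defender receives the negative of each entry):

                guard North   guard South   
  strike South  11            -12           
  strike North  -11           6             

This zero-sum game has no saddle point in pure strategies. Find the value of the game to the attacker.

v = -33/20

For the attacker to be willing to mix, the attacker must be indifferent between strike South and strike North, which pins down the defender's mix.
  the attacker's payoff to strike South: q·11 + (1−q)·(-12) = 23q - 12
  the attacker's payoff to strike North: q·(-11) + (1−q)·6 = -17q + 6
  23q - 12 = -17q + 6  ⇒  40q = 18  ⇒  q = 9/20.
The value is the attacker's expected payoff against this mix (using strike South): (9/20)·11 + (11/20)·(-12) = -33/20.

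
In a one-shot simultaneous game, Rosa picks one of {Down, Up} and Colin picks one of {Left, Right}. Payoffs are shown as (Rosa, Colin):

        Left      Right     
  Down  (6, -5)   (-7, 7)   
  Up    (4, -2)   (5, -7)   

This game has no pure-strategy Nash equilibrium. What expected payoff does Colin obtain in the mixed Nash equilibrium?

-49/17

Rosa's mix must leave Colin indifferent between Left and Right.
  Colin's payoff to Left: p·(-5) + (1−p)·(-2) = -3p - 2
  Colin's payoff to Right: p·7 + (1−p)·(-7) = 14p - 7
  -3p - 2 = 14p - 7  ⇒  -17p = -5  ⇒  p = 5/17.
At equilibrium Colin is indifferent across columns, so Colin's payoff equals the payoff from Left: (5/17)·(-5) + (12/17)·(-2) = -49/17.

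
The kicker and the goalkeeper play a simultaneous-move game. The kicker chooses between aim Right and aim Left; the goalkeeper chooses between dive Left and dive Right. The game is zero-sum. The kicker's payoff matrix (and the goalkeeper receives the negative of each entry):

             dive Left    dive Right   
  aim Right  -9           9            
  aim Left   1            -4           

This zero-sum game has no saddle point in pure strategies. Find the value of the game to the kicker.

The goalkeeper's mix must leave the kicker indifferent between aim Right and aim Left.
  the kicker's payoff from aim Right: q·(-9) + (1−q)·9 = -18q + 9
  the kicker's payoff from aim Left: q·1 + (1−q)·(-4) = 5q - 4
  -18q + 9 = 5q - 4  ⇒  -23q = -13  ⇒  q = 13/23.
The value is the kicker's expected payoff against this mix (using aim Right): (13/23)·(-9) + (10/23)·9 = -27/23.

v = -27/23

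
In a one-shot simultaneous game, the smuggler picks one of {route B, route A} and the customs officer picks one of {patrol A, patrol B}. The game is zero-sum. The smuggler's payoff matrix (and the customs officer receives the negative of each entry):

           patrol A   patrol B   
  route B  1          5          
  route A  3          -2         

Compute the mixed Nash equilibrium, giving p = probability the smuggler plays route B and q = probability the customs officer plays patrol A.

p = 5/9, q = 7/9

Set the customs officer's expected payoff from patrol A equal to that from patrol B:
  the customs officer's payoff to patrol A: p·(-1) + (1−p)·(-3) = 2p - 3
  the customs officer's payoff to patrol B: p·(-5) + (1−p)·2 = -7p + 2
  2p - 3 = -7p + 2  ⇒  9p = 5  ⇒  p = 5/9.
The customs officer's mix must leave the smuggler indifferent between route B and route A.
  the smuggler's expected payoff from route B: q·1 + (1−q)·5 = -4q + 5
  the smuggler's expected payoff from route A: q·3 + (1−q)·(-2) = 5q - 2
  -4q + 5 = 5q - 2  ⇒  -9q = -7  ⇒  q = 7/9.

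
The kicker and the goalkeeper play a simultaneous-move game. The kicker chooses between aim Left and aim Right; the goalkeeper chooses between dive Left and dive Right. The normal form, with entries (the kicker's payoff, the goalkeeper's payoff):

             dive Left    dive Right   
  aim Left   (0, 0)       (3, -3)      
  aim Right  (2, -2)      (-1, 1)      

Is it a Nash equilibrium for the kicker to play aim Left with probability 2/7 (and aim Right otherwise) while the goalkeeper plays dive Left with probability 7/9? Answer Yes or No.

No

Given the kicker's mix p = 2/7, the goalkeeper's payoff from dive Left is -10/7 but from dive Right is -1/7. The goalkeeper strictly prefers dive Right, so the goalkeeper would not mix.
So the proposed profile is not a Nash equilibrium.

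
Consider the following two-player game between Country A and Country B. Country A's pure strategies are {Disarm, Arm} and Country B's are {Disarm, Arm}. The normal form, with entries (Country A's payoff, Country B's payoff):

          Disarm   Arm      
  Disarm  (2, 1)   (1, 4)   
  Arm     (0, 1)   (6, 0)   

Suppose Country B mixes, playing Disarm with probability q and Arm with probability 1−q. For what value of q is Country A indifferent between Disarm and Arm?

In a mixed equilibrium Country A is indifferent between Disarm and Arm; this condition fixes q.
  Country A's payoff from Disarm: q·2 + (1−q)·1 = q + 1
  Country A's payoff from Arm: q·0 + (1−q)·6 = -6q + 6
  q + 1 = -6q + 6  ⇒  7q = 5  ⇒  q = 5/7.

q = 5/7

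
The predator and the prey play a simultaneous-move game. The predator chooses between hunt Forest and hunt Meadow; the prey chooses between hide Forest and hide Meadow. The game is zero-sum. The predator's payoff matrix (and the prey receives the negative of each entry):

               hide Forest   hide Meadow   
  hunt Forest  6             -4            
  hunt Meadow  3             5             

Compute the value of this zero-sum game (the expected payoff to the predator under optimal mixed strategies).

v = 7/2

The prey's mix must leave the predator indifferent between hunt Forest and hunt Meadow.
  the predator's expected payoff from hunt Forest: q·6 + (1−q)·(-4) = 10q - 4
  the predator's expected payoff from hunt Meadow: q·3 + (1−q)·5 = -2q + 5
  10q - 4 = -2q + 5  ⇒  12q = 9  ⇒  q = 3/4.
The value is the predator's expected payoff against this mix (using hunt Forest): (3/4)·6 + (1/4)·(-4) = 7/2.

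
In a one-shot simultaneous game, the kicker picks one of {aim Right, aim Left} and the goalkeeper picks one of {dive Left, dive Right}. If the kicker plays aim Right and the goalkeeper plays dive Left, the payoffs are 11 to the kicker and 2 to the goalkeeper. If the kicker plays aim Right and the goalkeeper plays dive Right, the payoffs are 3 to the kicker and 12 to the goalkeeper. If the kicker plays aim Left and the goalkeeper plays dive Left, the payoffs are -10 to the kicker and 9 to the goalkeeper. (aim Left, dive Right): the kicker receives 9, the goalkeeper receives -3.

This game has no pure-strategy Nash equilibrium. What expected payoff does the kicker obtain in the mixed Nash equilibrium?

43/9

In a mixed equilibrium the kicker is indifferent between aim Right and aim Left; this condition fixes q.
  the kicker's payoff to aim Right: q·11 + (1−q)·3 = 8q + 3
  the kicker's payoff to aim Left: q·(-10) + (1−q)·9 = -19q + 9
  8q + 3 = -19q + 9  ⇒  27q = 6  ⇒  q = 2/9.
At equilibrium the kicker is indifferent across rows, so the kicker's payoff equals the payoff from aim Right: (2/9)·11 + (7/9)·3 = 43/9.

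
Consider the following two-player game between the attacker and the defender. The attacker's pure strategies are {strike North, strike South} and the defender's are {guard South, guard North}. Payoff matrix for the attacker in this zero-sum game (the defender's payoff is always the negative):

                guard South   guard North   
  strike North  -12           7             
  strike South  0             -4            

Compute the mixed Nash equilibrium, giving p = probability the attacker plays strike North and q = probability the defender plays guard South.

In a mixed equilibrium the defender is indifferent between guard South and guard North; this condition fixes p.
  the defender's payoff from guard South: p·12 + (1−p)·0 = 12p
  the defender's payoff from guard North: p·(-7) + (1−p)·4 = -11p + 4
  12p = -11p + 4  ⇒  23p = 4  ⇒  p = 4/23.
The defender's mix must leave the attacker indifferent between strike North and strike South.
  the attacker's payoff from strike North: q·(-12) + (1−q)·7 = -19q + 7
  the attacker's payoff from strike South: q·0 + (1−q)·(-4) = 4q - 4
  -19q + 7 = 4q - 4  ⇒  -23q = -11  ⇒  q = 11/23.

p = 4/23, q = 11/23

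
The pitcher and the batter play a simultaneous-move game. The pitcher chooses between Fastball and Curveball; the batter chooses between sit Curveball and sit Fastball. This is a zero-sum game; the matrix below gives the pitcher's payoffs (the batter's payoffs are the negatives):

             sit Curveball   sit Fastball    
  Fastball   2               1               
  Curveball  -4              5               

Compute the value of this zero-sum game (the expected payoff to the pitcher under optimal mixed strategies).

v = 7/5

Set the pitcher's expected payoff from Fastball equal to that from Curveball:
  the pitcher's payoff from Fastball: q·2 + (1−q)·1 = q + 1
  the pitcher's payoff from Curveball: q·(-4) + (1−q)·5 = -9q + 5
  q + 1 = -9q + 5  ⇒  10q = 4  ⇒  q = 2/5.
The value is the pitcher's expected payoff against this mix (using Fastball): (2/5)·2 + (3/5)·1 = 7/5.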